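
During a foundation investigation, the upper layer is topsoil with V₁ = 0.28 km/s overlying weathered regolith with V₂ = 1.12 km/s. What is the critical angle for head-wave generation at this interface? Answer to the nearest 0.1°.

Critical incidence: sin θ_c = V₁/V₂ = 0.28/1.12 = 0.2500.
θ_c = arcsin 0.2500 = 14.48°.

14.5°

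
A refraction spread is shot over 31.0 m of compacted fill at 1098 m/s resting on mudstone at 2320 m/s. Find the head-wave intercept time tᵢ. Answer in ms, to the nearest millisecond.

50 ms

θ_c = arcsin(V₁/V₂) = arcsin(1098/2320) = 28.25°; cos θ_c = 0.8809.
tᵢ = 2h·cos θ_c / V₁ = 2·31.0·0.8809 / 1098 = 0.04974 s.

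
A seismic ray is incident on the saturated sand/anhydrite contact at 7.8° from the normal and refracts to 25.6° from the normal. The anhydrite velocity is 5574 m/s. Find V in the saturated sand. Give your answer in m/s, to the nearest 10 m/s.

Snell's law: sin 7.8°/V₁ = sin 25.6°/V₂.
V₁ = V₂·sin 7.8°/sin 25.6° = 5574 × 0.3141 = 1750.76 m/s.

1750 m/s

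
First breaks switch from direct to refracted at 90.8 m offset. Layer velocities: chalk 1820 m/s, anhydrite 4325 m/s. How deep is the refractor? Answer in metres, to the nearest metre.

29 m

h = (x_cross/2)·√((V₂−V₁)/(V₂+V₁)).
(V₂−V₁)/(V₂+V₁) = (4325−1820)/(4325+1820) = 0.4076; √ = 0.6385.
h = (90.8/2)·0.6385 = 28.99 m.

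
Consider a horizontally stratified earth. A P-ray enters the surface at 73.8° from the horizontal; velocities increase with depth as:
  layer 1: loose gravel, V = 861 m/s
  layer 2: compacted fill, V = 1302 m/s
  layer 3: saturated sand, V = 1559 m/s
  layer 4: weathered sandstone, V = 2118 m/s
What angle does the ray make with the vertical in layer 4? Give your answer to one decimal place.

43.3°

From the normal: θ₁ = 90° − 73.8° = 16.2°.
Snell's law across each interface conserves sin θ / V, so sin θ_4 = V_4·sin θ₁/V₁.
sin θ_4 = 2118 × sin 16.2° / 861 = 0.6863.
θ_4 = 43.34° from the vertical.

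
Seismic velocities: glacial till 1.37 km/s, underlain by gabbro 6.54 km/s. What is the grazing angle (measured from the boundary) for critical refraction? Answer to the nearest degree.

78°

At critical incidence the refracted ray runs along the interface (θ₂ = 90°), so sin θ_c = V₁/V₂.
θ_c = arcsin(1.37/6.54) = arcsin 0.2095 = 12.09°.
Measured from the interface: 90° − 12.09° = 77.91°.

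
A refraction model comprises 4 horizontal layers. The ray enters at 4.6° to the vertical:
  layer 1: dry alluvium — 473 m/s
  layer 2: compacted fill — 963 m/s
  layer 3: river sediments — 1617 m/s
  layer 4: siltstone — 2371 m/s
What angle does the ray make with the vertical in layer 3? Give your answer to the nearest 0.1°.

15.9°

Snell's law across each interface conserves sin θ / V, so sin θ_3 = V_3·sin θ₁/V₁.
sin θ_3 = 1617 × sin 4.6° / 473 = 0.2742.
θ_3 = 15.91° from the vertical.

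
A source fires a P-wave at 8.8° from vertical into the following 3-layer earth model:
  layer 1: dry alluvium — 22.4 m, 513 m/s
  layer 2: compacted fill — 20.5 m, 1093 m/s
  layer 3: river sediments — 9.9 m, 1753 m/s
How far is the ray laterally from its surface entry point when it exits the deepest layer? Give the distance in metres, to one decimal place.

16.6 m

Ray parameter p = sin 8.8° / 513 m/s = 2.9822e-04 s/m.
Layer 1: θ = 8.80°; offset = 22.4·tan 8.80° = 3.468 m.
Layer 2: sin θ = p·1093 = 0.3260 → θ = 19.02°; offset = 20.5·tan 19.02° = 7.068 m.
Layer 3: sin θ = p·1753 = 0.5228 → θ = 31.52°; offset = 9.9·tan 31.52° = 6.071 m.
Summing the layer offsets gives 16.607 m.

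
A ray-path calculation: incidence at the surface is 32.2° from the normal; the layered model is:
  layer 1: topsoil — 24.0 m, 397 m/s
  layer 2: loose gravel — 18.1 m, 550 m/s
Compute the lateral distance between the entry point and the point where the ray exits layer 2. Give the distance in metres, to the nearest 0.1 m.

Apply Snell's law at each interface; in layer i the horizontal offset is hᵢ·tan θᵢ.
Layer 1: θ = 32.20°; offset = 24.0·tan 32.20° = 15.114 m.
Layer 2: sin θ = 550·sin 32.2°/397 = 0.7382, θ = 47.58°; offset = 18.1·tan 47.58° = 19.809 m.
Summing the layer offsets gives 34.923 m.

34.9 m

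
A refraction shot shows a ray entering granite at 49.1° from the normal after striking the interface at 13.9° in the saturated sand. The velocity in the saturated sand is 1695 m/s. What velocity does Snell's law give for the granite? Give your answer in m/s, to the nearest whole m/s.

Snell's law: sin 13.9°/V₁ = sin 49.1°/V₂.
V₂ = V₁·sin 49.1°/sin 13.9° = 1695 × 3.1464 = 5333.15 m/s.

5333 m/s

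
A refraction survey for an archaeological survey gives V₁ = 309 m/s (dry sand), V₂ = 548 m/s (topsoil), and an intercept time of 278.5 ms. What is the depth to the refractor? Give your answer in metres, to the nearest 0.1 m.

52.1 m

h = tᵢ·V₁·V₂ / (2·√(V₂²−V₁²)).
√(V₂²−V₁²) = √(548² − 309²) = 452.6 m/s.
h = 0.2785 s × 309 × 548 / (2 × 452.6) = 52.10 m.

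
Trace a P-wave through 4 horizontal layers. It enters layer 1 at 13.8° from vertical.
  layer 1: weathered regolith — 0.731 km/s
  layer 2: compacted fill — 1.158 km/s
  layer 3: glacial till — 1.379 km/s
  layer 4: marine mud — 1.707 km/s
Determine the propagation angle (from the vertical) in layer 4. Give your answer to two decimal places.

33.85°

Snell's law across each interface conserves sin θ / V, so sin θ_4 = V_4·sin θ₁/V₁.
sin θ_4 = 1.707 × sin 13.8° / 0.731 = 0.5570.
θ_4 = arcsin 0.5570 = 33.85°.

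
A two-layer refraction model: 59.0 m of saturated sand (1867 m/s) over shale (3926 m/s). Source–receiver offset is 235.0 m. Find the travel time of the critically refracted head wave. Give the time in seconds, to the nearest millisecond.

0.115 s

t = x/V₂ + 2h·√(V₂²−V₁²)/(V₁V₂).
√(V₂²−V₁²) = √(3926²−1867²) = 3453.7 m/s; delay term = 2·59.0·3453.7/(1867·3926) = 0.05560 s.
t = 235.0/3926 + 0.05560 = 0.11546 s.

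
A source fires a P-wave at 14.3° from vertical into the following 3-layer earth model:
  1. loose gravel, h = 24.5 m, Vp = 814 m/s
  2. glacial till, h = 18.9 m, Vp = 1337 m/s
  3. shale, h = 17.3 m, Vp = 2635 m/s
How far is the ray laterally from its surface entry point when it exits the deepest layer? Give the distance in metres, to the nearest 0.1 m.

Ray parameter p = sin 14.3° / 814 m/s = 3.0344e-04 s/m.
Layer 1: θ = 14.30°; offset = 24.5·tan 14.30° = 6.245 m.
Layer 2: sin θ = p·1337 = 0.4057 → θ = 23.93°; offset = 18.9·tan 23.93° = 8.389 m.
Layer 3: sin θ = p·2635 = 0.7996 → θ = 53.09°; offset = 17.3·tan 53.09° = 23.032 m.
Total horizontal offset = 37.666 m.

37.7 m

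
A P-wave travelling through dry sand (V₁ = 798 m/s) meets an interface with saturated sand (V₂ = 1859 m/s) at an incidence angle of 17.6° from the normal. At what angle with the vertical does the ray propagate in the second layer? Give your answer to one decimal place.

sin θ₁/V₁ = sin θ₂/V₂ ⇒ sin θ₂ = 1859·sin 17.6°/798 = 1859·0.3024/798 = 0.7044.
θ₂ = arcsin 0.7044 = 44.78° from the normal.

44.8°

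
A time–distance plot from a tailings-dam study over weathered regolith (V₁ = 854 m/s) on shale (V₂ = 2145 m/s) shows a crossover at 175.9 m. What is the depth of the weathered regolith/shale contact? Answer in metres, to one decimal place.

x_cross = 2h·√((V₂+V₁)/(V₂−V₁)) → h = x_cross / (2·√((V₂+V₁)/(V₂−V₁))).
√((V₂+V₁)/(V₂−V₁)) = √((2145+854)/(2145−854)) = 1.5241.
h = 175.9 / (2·1.5241) = 57.70 m.

57.7 m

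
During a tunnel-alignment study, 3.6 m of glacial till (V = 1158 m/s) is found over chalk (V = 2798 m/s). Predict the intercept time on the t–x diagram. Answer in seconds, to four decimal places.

0.0057 s

tᵢ = 2h·√(V₂²−V₁²)/(V₁V₂).
√(V₂²−V₁²) = √(2798²−1158²) = 2547.1 m/s.
tᵢ = 2·3.6·2547.1/(1158·2798) = 0.00566 s.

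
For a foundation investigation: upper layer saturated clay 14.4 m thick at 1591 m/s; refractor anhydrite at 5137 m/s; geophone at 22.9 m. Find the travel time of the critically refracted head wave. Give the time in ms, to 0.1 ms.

t = x/V₂ + 2h·√(V₂²−V₁²)/(V₁V₂).
√(V₂²−V₁²) = √(5137²−1591²) = 4884.4 m/s; delay term = 2·14.4·4884.4/(1591·5137) = 0.01721 s.
t = 22.9/5137 + 0.01721 = 0.02167 s.

21.7 ms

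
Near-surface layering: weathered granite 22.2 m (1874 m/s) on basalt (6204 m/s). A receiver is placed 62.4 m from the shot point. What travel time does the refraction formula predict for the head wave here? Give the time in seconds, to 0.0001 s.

0.0326 s

t = x/V₂ + 2h·√(V₂²−V₁²)/(V₁V₂).
√(V₂²−V₁²) = √(6204²−1874²) = 5914.2 m/s; delay term = 2·22.2·5914.2/(1874·6204) = 0.02259 s.
t = 62.4/6204 + 0.02259 = 0.03264 s.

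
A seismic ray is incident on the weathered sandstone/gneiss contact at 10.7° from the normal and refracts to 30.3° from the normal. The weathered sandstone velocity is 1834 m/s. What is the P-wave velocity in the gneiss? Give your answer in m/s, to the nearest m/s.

4984 m/s

sin 10.7° = 0.1857; sin 30.3° = 0.5045.
V₂ = V₁·(sin θ₂/sin θ₁) = 1834·(0.5045/0.1857) = 4983.68 m/s.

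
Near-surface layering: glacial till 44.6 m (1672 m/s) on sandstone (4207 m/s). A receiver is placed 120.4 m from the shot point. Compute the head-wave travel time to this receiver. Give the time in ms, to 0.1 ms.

θ_c = arcsin(V₁/V₂) = arcsin(1672/4207) = 23.42°, cos θ_c = 0.9176.
Intercept time tᵢ = 2h cos θ_c / V₁ = 2·44.6·0.9176/1672 = 0.04895 s.
t = x/V₂ + tᵢ = 120.4/4207 + 0.04895 = 0.07757 s.

77.6 ms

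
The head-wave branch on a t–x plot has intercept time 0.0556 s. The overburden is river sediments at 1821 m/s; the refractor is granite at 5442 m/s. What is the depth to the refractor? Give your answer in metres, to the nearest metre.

h = tᵢ·V₁·V₂ / (2·√(V₂²−V₁²)).
√(V₂²−V₁²) = √(5442² − 1821²) = 5128.3 m/s.
h = 0.0556 s × 1821 × 5442 / (2 × 5128.3) = 53.72 m.

54 m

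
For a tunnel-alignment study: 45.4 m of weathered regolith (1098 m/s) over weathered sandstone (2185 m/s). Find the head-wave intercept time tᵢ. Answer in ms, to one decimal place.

71.5 ms

θ_c = arcsin(V₁/V₂) = arcsin(1098/2185) = 30.17°; cos θ_c = 0.8646.
tᵢ = 2h·cos θ_c / V₁ = 2·45.4·0.8646 / 1098 = 0.07150 s.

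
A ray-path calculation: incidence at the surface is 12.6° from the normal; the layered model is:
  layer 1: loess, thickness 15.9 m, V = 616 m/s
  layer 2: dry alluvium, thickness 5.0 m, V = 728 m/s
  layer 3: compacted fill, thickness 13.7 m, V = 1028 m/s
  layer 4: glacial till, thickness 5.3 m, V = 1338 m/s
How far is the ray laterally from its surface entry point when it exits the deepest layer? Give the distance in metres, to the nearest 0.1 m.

p = sin θ₁/V₁ = sin 12.6°/616 = 3.5413e-04 s/m is conserved through the stack.
Layer 1: θ = 12.60°; offset = 15.9·tan 12.60° = 3.554 m.
Layer 2: sin θ = p·728 = 0.2578 → θ = 14.94°; offset = 5.0·tan 14.94° = 1.334 m.
Layer 3: sin θ = p·1028 = 0.3640 → θ = 21.35°; offset = 13.7·tan 21.35° = 5.355 m.
Layer 4: sin θ = p·1338 = 0.4738 → θ = 28.28°; offset = 5.3·tan 28.28° = 2.852 m.
Summing the layer offsets gives 13.095 m.

13.1 m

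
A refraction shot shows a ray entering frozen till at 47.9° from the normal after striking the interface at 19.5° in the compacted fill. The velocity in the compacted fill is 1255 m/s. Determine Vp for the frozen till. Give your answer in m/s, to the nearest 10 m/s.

Snell's law: sin 19.5°/V₁ = sin 47.9°/V₂.
V₂ = V₁·sin 47.9°/sin 19.5° = 1255 × 2.2228 = 2789.58 m/s.

2790 m/s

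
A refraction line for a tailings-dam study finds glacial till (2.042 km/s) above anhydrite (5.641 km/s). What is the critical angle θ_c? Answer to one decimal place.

Critical incidence: sin θ_c = V₁/V₂ = 2.042/5.641 = 0.3620.
θ_c = arcsin 0.3620 = 21.22°.

21.2°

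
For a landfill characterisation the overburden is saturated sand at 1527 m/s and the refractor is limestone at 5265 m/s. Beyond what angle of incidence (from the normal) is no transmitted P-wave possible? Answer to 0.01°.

16.86°

Critical incidence: sin θ_c = V₁/V₂ = 1527/5265 = 0.2900.
θ_c = arcsin 0.2900 = 16.86°.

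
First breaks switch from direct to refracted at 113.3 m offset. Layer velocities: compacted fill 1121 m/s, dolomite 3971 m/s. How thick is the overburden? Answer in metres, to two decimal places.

42.38 m

h = (x_cross/2)·√((V₂−V₁)/(V₂+V₁)).
(V₂−V₁)/(V₂+V₁) = (3971−1121)/(3971+1121) = 0.5597; √ = 0.7481.
h = (113.3/2)·0.7481 = 42.38 m.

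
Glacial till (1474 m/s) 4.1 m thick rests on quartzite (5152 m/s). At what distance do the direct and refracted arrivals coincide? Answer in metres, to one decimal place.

x_cross = 2h·√((V₂+V₁)/(V₂−V₁)).
(V₂+V₁)/(V₂−V₁) = (5152+1474)/(5152−1474) = 1.8015; √ = 1.3422.
x_cross = 2·4.1·1.3422 = 11.01 m.

11.0 m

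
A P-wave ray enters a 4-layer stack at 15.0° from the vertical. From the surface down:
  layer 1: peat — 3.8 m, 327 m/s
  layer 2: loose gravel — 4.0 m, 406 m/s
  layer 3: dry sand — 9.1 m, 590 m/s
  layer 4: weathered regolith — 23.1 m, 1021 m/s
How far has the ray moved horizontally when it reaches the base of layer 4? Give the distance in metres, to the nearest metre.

39 m

Ray parameter p = sin 15.0° / 327 m/s = 7.9150e-04 s/m.
Layer 1: θ = 15.00°; offset = 3.8·tan 15.00° = 1.018 m.
Layer 2: sin θ = p·406 = 0.3213 → θ = 18.74°; offset = 4.0·tan 18.74° = 1.357 m.
Layer 3: sin θ = p·590 = 0.4670 → θ = 27.84°; offset = 9.1·tan 27.84° = 4.806 m.
Layer 4: sin θ = p·1021 = 0.8081 → θ = 53.91°; offset = 23.1·tan 53.91° = 31.692 m.
Σ offsets = 38.874 m.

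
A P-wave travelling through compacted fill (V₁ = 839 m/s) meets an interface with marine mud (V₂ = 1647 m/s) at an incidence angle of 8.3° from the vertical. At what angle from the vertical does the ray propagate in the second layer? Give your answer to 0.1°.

16.5°

Snell's law: sin θ₂ = (V₂/V₁)·sin θ₁ = (1647/839)·sin 8.3° = 0.2834.
θ₂ = sin⁻¹(0.2834) = 16.46° (from vertical).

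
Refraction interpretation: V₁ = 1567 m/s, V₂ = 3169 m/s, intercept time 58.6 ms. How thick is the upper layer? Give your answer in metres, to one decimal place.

h = tᵢ·V₁·V₂ / (2·√(V₂²−V₁²)).
√(V₂²−V₁²) = √(3169² − 1567²) = 2754.5 m/s.
h = 0.0586 s × 1567 × 3169 / (2 × 2754.5) = 52.82 m.

52.8 m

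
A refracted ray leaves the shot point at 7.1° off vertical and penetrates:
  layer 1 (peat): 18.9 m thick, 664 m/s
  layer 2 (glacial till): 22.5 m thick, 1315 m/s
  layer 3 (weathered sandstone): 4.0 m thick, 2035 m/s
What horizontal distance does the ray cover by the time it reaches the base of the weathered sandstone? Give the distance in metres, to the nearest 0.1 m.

p = sin θ₁/V₁ = sin 7.1°/664 = 1.8615e-04 s/m is conserved through the stack.
Layer 1: θ = 7.10°; offset = 18.9·tan 7.10° = 2.354 m.
Layer 2: sin θ = p·1315 = 0.2448 → θ = 14.17°; offset = 22.5·tan 14.17° = 5.680 m.
Layer 3: sin θ = p·2035 = 0.3788 → θ = 22.26°; offset = 4.0·tan 22.26° = 1.637 m.
Total horizontal offset = 9.672 m.

9.7 m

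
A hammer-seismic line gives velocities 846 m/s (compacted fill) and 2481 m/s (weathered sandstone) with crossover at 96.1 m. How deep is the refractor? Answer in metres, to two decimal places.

x_cross = 2h·√((V₂+V₁)/(V₂−V₁)) → h = x_cross / (2·√((V₂+V₁)/(V₂−V₁))).
√((V₂+V₁)/(V₂−V₁)) = √((2481+846)/(2481−846)) = 1.4265.
h = 96.1 / (2·1.4265) = 33.68 m.

33.68 m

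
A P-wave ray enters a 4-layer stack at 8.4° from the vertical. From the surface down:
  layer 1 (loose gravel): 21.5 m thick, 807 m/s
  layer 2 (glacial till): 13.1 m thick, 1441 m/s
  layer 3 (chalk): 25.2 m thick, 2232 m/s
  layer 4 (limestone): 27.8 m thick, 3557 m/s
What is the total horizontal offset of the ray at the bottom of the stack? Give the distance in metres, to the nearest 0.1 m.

41.2 m

Apply Snell's law at each interface; in layer i the horizontal offset is hᵢ·tan θᵢ.
Layer 1: θ = 8.40°; offset = 21.5·tan 8.40° = 3.175 m.
Layer 2: sin θ = 1441·sin 8.4°/807 = 0.2608, θ = 15.12°; offset = 13.1·tan 15.12° = 3.540 m.
Layer 3: sin θ = 2232·sin 8.4°/807 = 0.4040, θ = 23.83°; offset = 25.2·tan 23.83° = 11.131 m.
Layer 4: sin θ = 3557·sin 8.4°/807 = 0.6439, θ = 40.08°; offset = 27.8·tan 40.08° = 23.395 m.
Summing the layer offsets gives 41.240 m.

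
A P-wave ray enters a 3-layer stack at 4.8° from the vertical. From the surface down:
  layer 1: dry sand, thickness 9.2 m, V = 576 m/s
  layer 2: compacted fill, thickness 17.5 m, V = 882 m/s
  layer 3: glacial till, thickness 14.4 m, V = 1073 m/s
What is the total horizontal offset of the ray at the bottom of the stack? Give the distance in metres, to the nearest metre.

5 m

Apply Snell's law at each interface; in layer i the horizontal offset is hᵢ·tan θᵢ.
Layer 1: θ = 4.80°; offset = 9.2·tan 4.80° = 0.773 m.
Layer 2: sin θ = 882·sin 4.8°/576 = 0.1281, θ = 7.36°; offset = 17.5·tan 7.36° = 2.261 m.
Layer 3: sin θ = 1073·sin 4.8°/576 = 0.1559, θ = 8.97°; offset = 14.4·tan 8.97° = 2.272 m.
Total horizontal offset = 5.306 m.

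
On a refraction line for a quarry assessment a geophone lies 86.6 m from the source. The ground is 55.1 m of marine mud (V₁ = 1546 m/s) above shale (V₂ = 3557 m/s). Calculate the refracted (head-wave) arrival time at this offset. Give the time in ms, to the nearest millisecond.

t = x/V₂ + 2h·√(V₂²−V₁²)/(V₁V₂).
√(V₂²−V₁²) = √(3557²−1546²) = 3203.5 m/s; delay term = 2·55.1·3203.5/(1546·3557) = 0.06420 s.
t = 86.6/3557 + 0.06420 = 0.08854 s.

89 ms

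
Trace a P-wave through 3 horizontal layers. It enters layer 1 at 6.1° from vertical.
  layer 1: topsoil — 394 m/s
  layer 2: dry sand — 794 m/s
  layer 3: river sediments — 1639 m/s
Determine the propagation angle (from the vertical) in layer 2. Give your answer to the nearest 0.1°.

Ray parameter p = sin 6.1° / 394 = 2.6971e-04 s/m.
sin θ_2 = p·V_2 = 2.6971e-04 × 794 = 0.2141.
θ_2 = arcsin 0.2141 = 12.37°.

12.4°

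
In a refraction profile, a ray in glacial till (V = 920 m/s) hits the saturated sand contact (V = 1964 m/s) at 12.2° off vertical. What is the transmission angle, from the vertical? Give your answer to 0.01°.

26.82°

sin θ₁/V₁ = sin θ₂/V₂ ⇒ sin θ₂ = 1964·sin 12.2°/920 = 1964·0.2113/920 = 0.4511.
θ₂ = sin⁻¹(0.4511) = 26.82° (from vertical).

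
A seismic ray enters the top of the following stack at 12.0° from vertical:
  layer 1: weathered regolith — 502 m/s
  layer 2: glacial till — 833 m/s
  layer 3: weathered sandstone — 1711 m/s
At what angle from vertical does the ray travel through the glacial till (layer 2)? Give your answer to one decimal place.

20.2°

Snell's law across each interface conserves sin θ / V, so sin θ_2 = V_2·sin θ₁/V₁.
sin θ_2 = 833 × sin 12.0° / 502 = 0.3450.
θ_2 = 20.18° from the vertical.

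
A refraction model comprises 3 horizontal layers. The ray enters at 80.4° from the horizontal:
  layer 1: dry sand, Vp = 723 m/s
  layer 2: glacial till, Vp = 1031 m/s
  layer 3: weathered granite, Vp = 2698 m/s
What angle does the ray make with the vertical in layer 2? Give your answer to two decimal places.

From the normal: θ₁ = 90° − 80.4° = 9.6°.
Ray parameter p = sin 9.6° / 723 = 2.3066e-04 s/m.
sin θ_2 = p·V_2 = 2.3066e-04 × 1031 = 0.2378.
θ_2 = arcsin 0.2378 = 13.76°.

13.76°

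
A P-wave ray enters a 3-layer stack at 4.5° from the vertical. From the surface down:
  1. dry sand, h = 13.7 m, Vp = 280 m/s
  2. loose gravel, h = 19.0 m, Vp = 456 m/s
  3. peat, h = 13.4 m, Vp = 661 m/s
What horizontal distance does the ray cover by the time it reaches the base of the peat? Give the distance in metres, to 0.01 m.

6.05 m

p = sin θ₁/V₁ = sin 4.5°/280 = 2.8021e-04 s/m is conserved through the stack.
Layer 1: θ = 4.50°; offset = 13.7·tan 4.50° = 1.0782 m.
Layer 2: sin θ = p·456 = 0.1278 → θ = 7.34°; offset = 19.0·tan 7.34° = 2.4478 m.
Layer 3: sin θ = p·661 = 0.1852 → θ = 10.67°; offset = 13.4·tan 10.67° = 2.5256 m.
Summing the layer offsets gives 6.0517 m.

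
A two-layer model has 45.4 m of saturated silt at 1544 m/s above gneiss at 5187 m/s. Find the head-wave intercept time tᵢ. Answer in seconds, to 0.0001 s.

0.0561 s

tᵢ = 2h·√(V₂²−V₁²)/(V₁V₂).
√(V₂²−V₁²) = √(5187²−1544²) = 4951.9 m/s.
tᵢ = 2·45.4·4951.9/(1544·5187) = 0.05614 s.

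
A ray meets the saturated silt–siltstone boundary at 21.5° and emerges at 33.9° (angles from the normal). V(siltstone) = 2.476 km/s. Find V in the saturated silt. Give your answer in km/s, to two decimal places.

1.63 km/s

Snell's law: sin 21.5°/V₁ = sin 33.9°/V₂.
V₁ = V₂·sin 21.5°/sin 33.9° = 2.476 × 0.6571 = 1.63 km/s.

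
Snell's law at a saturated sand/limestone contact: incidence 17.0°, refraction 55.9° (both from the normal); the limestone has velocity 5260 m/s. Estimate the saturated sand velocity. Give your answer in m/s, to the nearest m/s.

1857 m/s

sin 17.0° = 0.2924; sin 55.9° = 0.8281.
V₁ = V₂·(sin θ₁/sin θ₂) = 5260·(0.2924/0.8281) = 1857.20 m/s.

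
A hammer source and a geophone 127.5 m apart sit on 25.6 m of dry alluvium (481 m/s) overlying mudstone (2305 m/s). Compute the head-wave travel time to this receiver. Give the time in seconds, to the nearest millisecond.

t = x/V₂ + 2h·√(V₂²−V₁²)/(V₁V₂).
√(V₂²−V₁²) = √(2305²−481²) = 2254.3 m/s; delay term = 2·25.6·2254.3/(481·2305) = 0.10410 s.
t = 127.5/2305 + 0.10410 = 0.15942 s.

0.159 s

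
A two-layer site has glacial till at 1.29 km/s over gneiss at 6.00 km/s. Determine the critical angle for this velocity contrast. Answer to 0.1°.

Critical incidence: sin θ_c = V₁/V₂ = 1.29/6.00 = 0.2150.
θ_c = arcsin 0.2150 = 12.42°.

12.4°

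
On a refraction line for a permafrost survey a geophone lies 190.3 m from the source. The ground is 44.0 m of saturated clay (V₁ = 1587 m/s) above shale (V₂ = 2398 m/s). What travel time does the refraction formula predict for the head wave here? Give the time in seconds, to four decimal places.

t = x/V₂ + 2h·√(V₂²−V₁²)/(V₁V₂).
√(V₂²−V₁²) = √(2398²−1587²) = 1797.7 m/s; delay term = 2·44.0·1797.7/(1587·2398) = 0.04157 s.
t = 190.3/2398 + 0.04157 = 0.12093 s.

0.1209 s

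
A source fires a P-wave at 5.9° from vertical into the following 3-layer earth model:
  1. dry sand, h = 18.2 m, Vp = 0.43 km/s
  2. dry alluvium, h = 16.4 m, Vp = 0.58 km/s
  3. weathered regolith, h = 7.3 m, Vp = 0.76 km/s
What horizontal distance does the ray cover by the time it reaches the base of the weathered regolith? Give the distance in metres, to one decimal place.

p = sin θ₁/V₁ = sin 5.9°/0.43 = 2.3905e-01 s/km is conserved through the stack.
Layer 1: θ = 5.90°; offset = 18.2·tan 5.90° = 1.881 m.
Layer 2: sin θ = p·0.58 = 0.1387 → θ = 7.97°; offset = 16.4·tan 7.97° = 2.296 m.
Layer 3: sin θ = p·0.76 = 0.1817 → θ = 10.47°; offset = 7.3·tan 10.47° = 1.349 m.
Total horizontal offset = 5.526 m.

5.5 m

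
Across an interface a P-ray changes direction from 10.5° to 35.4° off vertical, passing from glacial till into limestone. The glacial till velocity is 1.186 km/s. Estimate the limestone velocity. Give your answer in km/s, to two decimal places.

sin 10.5° = 0.1822; sin 35.4° = 0.5793.
V₂ = V₁·(sin θ₂/sin θ₁) = 1.186·(0.5793/0.1822) = 3.77 km/s.

3.77 km/s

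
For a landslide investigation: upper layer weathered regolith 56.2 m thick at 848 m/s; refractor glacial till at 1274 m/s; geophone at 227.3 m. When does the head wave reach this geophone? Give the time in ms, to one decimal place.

θ_c = arcsin(V₁/V₂) = arcsin(848/1274) = 41.73°, cos θ_c = 0.7463.
Intercept time tᵢ = 2h cos θ_c / V₁ = 2·56.2·0.7463/848 = 0.09892 s.
t = x/V₂ + tᵢ = 227.3/1274 + 0.09892 = 0.27733 s.

277.3 ms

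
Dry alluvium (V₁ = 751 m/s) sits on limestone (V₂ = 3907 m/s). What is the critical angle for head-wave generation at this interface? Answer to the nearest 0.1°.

At critical incidence the refracted ray runs along the interface (θ₂ = 90°), so sin θ_c = V₁/V₂.
θ_c = arcsin(751/3907) = arcsin 0.1922 = 11.08°.

11.1°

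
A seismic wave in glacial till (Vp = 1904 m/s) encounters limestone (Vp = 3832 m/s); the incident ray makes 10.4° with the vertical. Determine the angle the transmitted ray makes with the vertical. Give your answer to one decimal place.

21.3°

Snell's law: sin θ₂ = (V₂/V₁)·sin θ₁ = (3832/1904)·sin 10.4° = 0.3633.
θ₂ = arcsin 0.3633 = 21.30° from the normal.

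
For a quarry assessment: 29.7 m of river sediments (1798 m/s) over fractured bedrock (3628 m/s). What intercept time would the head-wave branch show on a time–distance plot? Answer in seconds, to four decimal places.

θ_c = arcsin(V₁/V₂) = arcsin(1798/3628) = 29.71°; cos θ_c = 0.8686.
tᵢ = 2h·cos θ_c / V₁ = 2·29.7·0.8686 / 1798 = 0.02869 s.

0.0287 s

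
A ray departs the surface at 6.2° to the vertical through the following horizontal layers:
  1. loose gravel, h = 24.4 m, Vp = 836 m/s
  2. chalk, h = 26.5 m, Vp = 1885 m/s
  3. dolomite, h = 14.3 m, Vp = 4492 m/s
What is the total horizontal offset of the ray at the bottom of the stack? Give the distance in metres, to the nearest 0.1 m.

19.5 m

p = sin θ₁/V₁ = sin 6.2°/836 = 1.2919e-04 s/m is conserved through the stack.
Layer 1: θ = 6.20°; offset = 24.4·tan 6.20° = 2.651 m.
Layer 2: sin θ = p·1885 = 0.2435 → θ = 14.09°; offset = 26.5·tan 14.09° = 6.653 m.
Layer 3: sin θ = p·4492 = 0.5803 → θ = 35.47°; offset = 14.3·tan 35.47° = 10.189 m.
Total horizontal offset = 19.494 m.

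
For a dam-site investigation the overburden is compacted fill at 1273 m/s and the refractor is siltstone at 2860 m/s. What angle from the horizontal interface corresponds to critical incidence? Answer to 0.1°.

63.6°

Critical incidence: sin θ_c = V₁/V₂ = 1273/2860 = 0.4451.
θ_c = arcsin 0.4451 = 26.43°.
Measured from the interface: 90° − 26.43° = 63.57°.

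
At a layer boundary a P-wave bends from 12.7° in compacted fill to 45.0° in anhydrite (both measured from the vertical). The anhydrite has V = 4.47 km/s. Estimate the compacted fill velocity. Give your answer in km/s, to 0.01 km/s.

1.39 km/s

sin 12.7° = 0.2198; sin 45.0° = 0.7071.
V₁ = V₂·(sin θ₁/sin θ₂) = 4.47·(0.2198/0.7071) = 1.39 km/s.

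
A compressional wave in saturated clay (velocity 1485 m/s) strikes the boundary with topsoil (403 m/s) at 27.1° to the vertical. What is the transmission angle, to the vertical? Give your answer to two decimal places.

7.10°

sin θ₁/V₁ = sin θ₂/V₂ ⇒ sin θ₂ = 403·sin 27.1°/1485 = 403·0.4555/1485 = 0.1236.
θ₂ = sin⁻¹(0.1236) = 7.10° (from vertical).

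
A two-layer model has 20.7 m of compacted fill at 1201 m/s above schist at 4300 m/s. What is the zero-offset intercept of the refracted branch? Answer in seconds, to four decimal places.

θ_c = arcsin(V₁/V₂) = arcsin(1201/4300) = 16.22°; cos θ_c = 0.9602.
tᵢ = 2h·cos θ_c / V₁ = 2·20.7·0.9602 / 1201 = 0.03310 s.

0.0331 s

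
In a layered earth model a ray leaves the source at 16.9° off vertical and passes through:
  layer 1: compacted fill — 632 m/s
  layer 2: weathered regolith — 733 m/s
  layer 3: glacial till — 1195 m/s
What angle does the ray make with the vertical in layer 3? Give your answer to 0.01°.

Snell's law across each interface conserves sin θ / V, so sin θ_3 = V_3·sin θ₁/V₁.
sin θ_3 = 1195 × sin 16.9° / 632 = 0.5497.
θ_3 = arcsin 0.5497 = 33.34°.

33.34°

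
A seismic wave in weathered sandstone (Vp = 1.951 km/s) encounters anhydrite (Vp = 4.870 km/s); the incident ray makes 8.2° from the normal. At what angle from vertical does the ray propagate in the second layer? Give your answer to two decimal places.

20.86°

Snell's law: sin θ₂ = (V₂/V₁)·sin θ₁ = (4.870/1.951)·sin 8.2° = 0.3560.
θ₂ = sin⁻¹(0.3560) = 20.86° (from vertical).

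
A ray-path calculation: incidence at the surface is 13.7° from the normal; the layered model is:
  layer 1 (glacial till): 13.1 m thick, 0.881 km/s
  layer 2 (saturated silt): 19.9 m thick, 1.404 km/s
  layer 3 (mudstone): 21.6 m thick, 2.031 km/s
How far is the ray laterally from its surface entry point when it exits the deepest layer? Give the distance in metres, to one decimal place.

25.4 m

Apply Snell's law at each interface; in layer i the horizontal offset is hᵢ·tan θᵢ.
Layer 1: θ = 13.70°; offset = 13.1·tan 13.70° = 3.193 m.
Layer 2: sin θ = 1.404·sin 13.7°/0.881 = 0.3774, θ = 22.17°; offset = 19.9·tan 22.17° = 8.111 m.
Layer 3: sin θ = 2.031·sin 13.7°/0.881 = 0.5460, θ = 33.09°; offset = 21.6·tan 33.09° = 14.077 m.
Σ offsets = 25.381 m.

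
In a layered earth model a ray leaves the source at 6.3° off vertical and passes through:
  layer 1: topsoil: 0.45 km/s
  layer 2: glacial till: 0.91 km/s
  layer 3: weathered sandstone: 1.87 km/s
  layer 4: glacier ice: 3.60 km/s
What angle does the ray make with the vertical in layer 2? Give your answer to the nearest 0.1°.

Ray parameter p = sin 6.3° / 0.45 = 2.4385e-01 s/km.
sin θ_2 = p·V_2 = 2.4385e-01 × 0.91 = 0.2219.
θ_2 = 12.82° from the vertical.

12.8°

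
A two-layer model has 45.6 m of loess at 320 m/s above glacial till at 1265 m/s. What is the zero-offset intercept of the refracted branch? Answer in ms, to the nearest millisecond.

276 ms

tᵢ = 2h·√(V₂²−V₁²)/(V₁V₂).
√(V₂²−V₁²) = √(1265²−320²) = 1223.9 m/s.
tᵢ = 2·45.6·1223.9/(320·1265) = 0.27573 s.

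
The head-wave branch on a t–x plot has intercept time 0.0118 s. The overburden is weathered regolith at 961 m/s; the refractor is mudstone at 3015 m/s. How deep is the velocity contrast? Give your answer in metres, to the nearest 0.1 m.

6.0 m

h = tᵢ·V₁·V₂ / (2·√(V₂²−V₁²)).
√(V₂²−V₁²) = √(3015² − 961²) = 2857.7 m/s.
h = 0.0118 s × 961 × 3015 / (2 × 2857.7) = 5.98 m.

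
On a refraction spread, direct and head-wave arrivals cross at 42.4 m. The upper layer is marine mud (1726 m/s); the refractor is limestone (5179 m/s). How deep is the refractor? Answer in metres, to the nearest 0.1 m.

x_cross = 2h·√((V₂+V₁)/(V₂−V₁)) → h = x_cross / (2·√((V₂+V₁)/(V₂−V₁))).
√((V₂+V₁)/(V₂−V₁)) = √((5179+1726)/(5179−1726)) = 1.4141.
h = 42.4 / (2·1.4141) = 14.99 m.

15.0 m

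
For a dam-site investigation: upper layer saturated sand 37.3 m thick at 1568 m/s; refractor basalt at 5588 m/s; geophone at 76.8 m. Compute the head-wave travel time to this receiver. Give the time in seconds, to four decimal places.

0.0594 s

θ_c = arcsin(V₁/V₂) = arcsin(1568/5588) = 16.30°, cos θ_c = 0.9598.
Intercept time tᵢ = 2h cos θ_c / V₁ = 2·37.3·0.9598/1568 = 0.04567 s.
t = x/V₂ + tᵢ = 76.8/5588 + 0.04567 = 0.05941 s.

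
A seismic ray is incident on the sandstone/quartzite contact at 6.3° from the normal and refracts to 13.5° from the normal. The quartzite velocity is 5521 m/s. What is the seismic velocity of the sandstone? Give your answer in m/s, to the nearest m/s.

2595 m/s

sin 6.3° = 0.1097; sin 13.5° = 0.2334.
V₁ = V₂·(sin θ₁/sin θ₂) = 5521·(0.1097/0.2334) = 2595.22 m/s.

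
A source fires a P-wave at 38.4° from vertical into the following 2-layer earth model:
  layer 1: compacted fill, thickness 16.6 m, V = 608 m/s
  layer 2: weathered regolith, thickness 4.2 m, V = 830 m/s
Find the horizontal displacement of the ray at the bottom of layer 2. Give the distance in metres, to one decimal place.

p = sin θ₁/V₁ = sin 38.4°/608 = 1.0216e-03 s/m is conserved through the stack.
Layer 1: θ = 38.40°; offset = 16.6·tan 38.40° = 13.157 m.
Layer 2: sin θ = p·830 = 0.8479 → θ = 57.99°; offset = 4.2·tan 57.99° = 6.719 m.
Summing the layer offsets gives 19.876 m.

19.9 m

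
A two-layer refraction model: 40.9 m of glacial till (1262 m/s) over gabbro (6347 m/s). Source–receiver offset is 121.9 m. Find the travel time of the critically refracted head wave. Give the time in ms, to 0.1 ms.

82.7 ms

θ_c = arcsin(V₁/V₂) = arcsin(1262/6347) = 11.47°, cos θ_c = 0.9800.
Intercept time tᵢ = 2h cos θ_c / V₁ = 2·40.9·0.9800/1262 = 0.06352 s.
t = x/V₂ + tᵢ = 121.9/6347 + 0.06352 = 0.08273 s.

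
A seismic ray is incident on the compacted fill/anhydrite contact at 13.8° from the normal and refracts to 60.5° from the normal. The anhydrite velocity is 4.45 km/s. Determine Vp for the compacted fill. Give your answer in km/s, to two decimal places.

sin 13.8° = 0.2385; sin 60.5° = 0.8704.
V₁ = V₂·(sin θ₁/sin θ₂) = 4.45·(0.2385/0.8704) = 1.22 km/s.

1.22 km/s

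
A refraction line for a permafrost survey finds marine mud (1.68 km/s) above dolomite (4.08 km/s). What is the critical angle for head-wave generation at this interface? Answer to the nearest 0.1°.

Critical incidence: sin θ_c = V₁/V₂ = 1.68/4.08 = 0.4118.
θ_c = arcsin 0.4118 = 24.32°.

24.3°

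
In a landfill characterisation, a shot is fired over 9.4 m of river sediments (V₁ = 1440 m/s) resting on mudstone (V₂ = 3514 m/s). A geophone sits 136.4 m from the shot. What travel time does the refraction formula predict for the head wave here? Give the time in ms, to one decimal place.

50.7 ms

θ_c = arcsin(V₁/V₂) = arcsin(1440/3514) = 24.19°, cos θ_c = 0.9122.
Intercept time tᵢ = 2h cos θ_c / V₁ = 2·9.4·0.9122/1440 = 0.01191 s.
t = x/V₂ + tᵢ = 136.4/3514 + 0.01191 = 0.05073 s.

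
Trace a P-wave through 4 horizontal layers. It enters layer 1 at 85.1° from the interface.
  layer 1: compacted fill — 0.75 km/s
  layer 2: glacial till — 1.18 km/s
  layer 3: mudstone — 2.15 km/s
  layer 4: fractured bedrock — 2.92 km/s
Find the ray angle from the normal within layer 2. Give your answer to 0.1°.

7.7°

From the normal: θ₁ = 90° − 85.1° = 4.9°.
Snell's law across each interface conserves sin θ / V, so sin θ_2 = V_2·sin θ₁/V₁.
sin θ_2 = 1.18 × sin 4.9° / 0.75 = 0.1344.
θ_2 = arcsin 0.1344 = 7.72°.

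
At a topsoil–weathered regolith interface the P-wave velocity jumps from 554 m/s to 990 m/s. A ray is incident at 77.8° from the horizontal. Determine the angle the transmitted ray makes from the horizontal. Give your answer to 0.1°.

Convert to the normal: θ₁ = 90° − 77.8° = 12.2°.
sin θ₁/V₁ = sin θ₂/V₂ ⇒ sin θ₂ = 990·sin 12.2°/554 = 990·0.2113/554 = 0.3776.
θ₂ = sin⁻¹(0.3776) = 22.19° (from vertical).
From the interface: 90° − 22.19° = 67.81°.

67.8°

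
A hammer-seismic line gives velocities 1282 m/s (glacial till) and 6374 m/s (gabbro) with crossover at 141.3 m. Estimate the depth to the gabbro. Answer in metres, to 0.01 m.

x_cross = 2h·√((V₂+V₁)/(V₂−V₁)) → h = x_cross / (2·√((V₂+V₁)/(V₂−V₁))).
√((V₂+V₁)/(V₂−V₁)) = √((6374+1282)/(6374−1282)) = 1.2262.
h = 141.3 / (2·1.2262) = 57.62 m.

57.62 m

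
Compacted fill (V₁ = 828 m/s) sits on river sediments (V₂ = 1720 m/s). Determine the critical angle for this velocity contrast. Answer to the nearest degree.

29°

At critical incidence the refracted ray runs along the interface (θ₂ = 90°), so sin θ_c = V₁/V₂.
θ_c = arcsin(828/1720) = arcsin 0.4814 = 28.78°.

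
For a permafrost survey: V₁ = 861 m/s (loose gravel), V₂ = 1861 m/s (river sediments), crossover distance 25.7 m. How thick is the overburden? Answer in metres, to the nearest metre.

8 m

h = (x_cross/2)·√((V₂−V₁)/(V₂+V₁)).
(V₂−V₁)/(V₂+V₁) = (1861−861)/(1861+861) = 0.3674; √ = 0.6061.
h = (25.7/2)·0.6061 = 7.79 m.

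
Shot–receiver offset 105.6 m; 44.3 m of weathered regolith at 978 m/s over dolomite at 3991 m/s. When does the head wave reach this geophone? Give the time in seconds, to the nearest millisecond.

0.114 s

t = x/V₂ + 2h·√(V₂²−V₁²)/(V₁V₂).
√(V₂²−V₁²) = √(3991²−978²) = 3869.3 m/s; delay term = 2·44.3·3869.3/(978·3991) = 0.08783 s.
t = 105.6/3991 + 0.08783 = 0.11429 s.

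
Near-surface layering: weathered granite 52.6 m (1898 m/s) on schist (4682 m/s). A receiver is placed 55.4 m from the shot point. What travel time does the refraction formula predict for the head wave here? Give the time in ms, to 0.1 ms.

62.5 ms

t = x/V₂ + 2h·√(V₂²−V₁²)/(V₁V₂).
√(V₂²−V₁²) = √(4682²−1898²) = 4280.0 m/s; delay term = 2·52.6·4280.0/(1898·4682) = 0.05067 s.
t = 55.4/4682 + 0.05067 = 0.06250 s.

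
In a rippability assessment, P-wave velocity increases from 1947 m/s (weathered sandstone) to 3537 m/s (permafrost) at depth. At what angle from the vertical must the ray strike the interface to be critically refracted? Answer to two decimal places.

33.40°

At critical incidence the refracted ray runs along the interface (θ₂ = 90°), so sin θ_c = V₁/V₂.
θ_c = arcsin(1947/3537) = arcsin 0.5505 = 33.40°.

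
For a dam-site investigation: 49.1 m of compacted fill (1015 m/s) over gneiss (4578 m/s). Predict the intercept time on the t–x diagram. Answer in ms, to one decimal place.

tᵢ = 2h·√(V₂²−V₁²)/(V₁V₂).
√(V₂²−V₁²) = √(4578²−1015²) = 4464.1 m/s.
tᵢ = 2·49.1·4464.1/(1015·4578) = 0.09434 s.

94.3 ms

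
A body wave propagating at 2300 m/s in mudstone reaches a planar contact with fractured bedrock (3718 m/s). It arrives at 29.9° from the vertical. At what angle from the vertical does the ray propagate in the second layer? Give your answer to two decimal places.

sin θ₁/V₁ = sin θ₂/V₂ ⇒ sin θ₂ = 3718·sin 29.9°/2300 = 3718·0.4985/2300 = 0.8058.
θ₂ = arcsin 0.8058 = 53.69° from the normal.

53.69°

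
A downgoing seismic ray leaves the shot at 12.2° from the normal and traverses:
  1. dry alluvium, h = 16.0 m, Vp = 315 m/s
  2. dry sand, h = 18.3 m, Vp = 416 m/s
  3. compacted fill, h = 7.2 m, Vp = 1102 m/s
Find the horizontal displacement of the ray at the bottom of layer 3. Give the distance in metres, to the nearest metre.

Ray parameter p = sin 12.2° / 315 m/s = 6.7087e-04 s/m.
Layer 1: θ = 12.20°; offset = 16.0·tan 12.20° = 3.459 m.
Layer 2: sin θ = p·416 = 0.2791 → θ = 16.21°; offset = 18.3·tan 16.21° = 5.319 m.
Layer 3: sin θ = p·1102 = 0.7393 → θ = 47.67°; offset = 7.2·tan 47.67° = 7.905 m.
Σ offsets = 16.683 m.

17 m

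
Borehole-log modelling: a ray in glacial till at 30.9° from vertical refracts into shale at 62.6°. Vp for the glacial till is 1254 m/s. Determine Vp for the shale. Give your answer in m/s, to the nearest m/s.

Snell's law: sin 30.9°/V₁ = sin 62.6°/V₂.
V₂ = V₁·sin 62.6°/sin 30.9° = 1254 × 1.7288 = 2167.93 m/s.

2168 m/s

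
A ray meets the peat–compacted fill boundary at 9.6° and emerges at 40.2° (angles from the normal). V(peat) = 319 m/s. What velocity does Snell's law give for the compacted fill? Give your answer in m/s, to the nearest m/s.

sin 9.6° = 0.1668; sin 40.2° = 0.6455.
V₂ = V₁·(sin θ₂/sin θ₁) = 319·(0.6455/0.1668) = 1234.65 m/s.

1235 m/s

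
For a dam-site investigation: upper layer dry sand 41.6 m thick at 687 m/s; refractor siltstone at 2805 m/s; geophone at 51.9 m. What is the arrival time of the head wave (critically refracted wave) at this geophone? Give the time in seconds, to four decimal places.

θ_c = arcsin(V₁/V₂) = arcsin(687/2805) = 14.18°, cos θ_c = 0.9695.
Intercept time tᵢ = 2h cos θ_c / V₁ = 2·41.6·0.9695/687 = 0.11742 s.
t = x/V₂ + tᵢ = 51.9/2805 + 0.11742 = 0.13592 s.

0.1359 s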